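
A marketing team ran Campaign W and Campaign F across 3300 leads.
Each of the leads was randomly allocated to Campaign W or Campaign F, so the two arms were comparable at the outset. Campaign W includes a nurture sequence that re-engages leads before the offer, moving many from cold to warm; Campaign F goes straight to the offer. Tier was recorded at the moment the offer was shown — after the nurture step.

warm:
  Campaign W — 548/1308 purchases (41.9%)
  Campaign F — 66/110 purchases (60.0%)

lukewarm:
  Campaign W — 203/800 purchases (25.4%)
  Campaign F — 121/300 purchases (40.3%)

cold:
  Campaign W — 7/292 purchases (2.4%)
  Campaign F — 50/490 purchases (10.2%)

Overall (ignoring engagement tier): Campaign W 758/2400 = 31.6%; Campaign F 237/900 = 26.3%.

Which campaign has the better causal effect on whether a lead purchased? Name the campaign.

Engagement tier lies on the pathway campaign → engagement tier → outcome, so adjusting for it blocks the indirect effect. For the total causal effect of campaign, use the unadjusted pooled rates.
Pooled: Campaign W 31.6% vs Campaign F 26.3%; Campaign W is higher overall.

Campaign W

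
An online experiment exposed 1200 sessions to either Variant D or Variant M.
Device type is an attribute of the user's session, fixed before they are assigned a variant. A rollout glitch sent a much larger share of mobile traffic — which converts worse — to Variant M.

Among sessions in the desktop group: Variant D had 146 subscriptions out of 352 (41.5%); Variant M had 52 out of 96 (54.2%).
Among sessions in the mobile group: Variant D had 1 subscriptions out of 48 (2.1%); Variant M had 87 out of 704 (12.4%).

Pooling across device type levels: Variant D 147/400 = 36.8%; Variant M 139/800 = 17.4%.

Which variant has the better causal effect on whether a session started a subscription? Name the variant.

Device type is set before the variant has any effect — it is not caused by the variant — and it independently drives the outcome. That makes it a confounder, so the causal comparison is within device type levels.
Within each level — desktop: 41.5% vs 54.2%; mobile: 2.1% vs 12.4% — Variant M is higher every time.

Variant M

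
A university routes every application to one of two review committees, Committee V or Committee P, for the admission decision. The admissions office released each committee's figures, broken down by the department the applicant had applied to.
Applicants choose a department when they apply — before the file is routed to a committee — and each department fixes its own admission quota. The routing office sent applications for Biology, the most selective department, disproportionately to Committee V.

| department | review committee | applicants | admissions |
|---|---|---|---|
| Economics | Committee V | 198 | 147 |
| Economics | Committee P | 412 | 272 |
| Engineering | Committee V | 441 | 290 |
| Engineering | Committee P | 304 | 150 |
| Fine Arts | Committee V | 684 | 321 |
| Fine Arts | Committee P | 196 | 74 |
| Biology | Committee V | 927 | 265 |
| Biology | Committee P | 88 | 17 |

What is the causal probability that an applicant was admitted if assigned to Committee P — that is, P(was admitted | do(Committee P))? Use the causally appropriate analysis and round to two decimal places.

Within every department level Committee V has the higher rate, yet pooled Committee P does — Simpson's reversal.
Since department is a pre-existing factor (not a product of the review committee) and it affects the outcome on its own, it is a confounder. The stratified rates, not the pooled rate, identify the causal effect.
Standardising Committee P to the population department mix: 0.188·272/412 + 0.229·150/304 + 0.271·74/196 + 0.312·17/88 = 0.400.

0.40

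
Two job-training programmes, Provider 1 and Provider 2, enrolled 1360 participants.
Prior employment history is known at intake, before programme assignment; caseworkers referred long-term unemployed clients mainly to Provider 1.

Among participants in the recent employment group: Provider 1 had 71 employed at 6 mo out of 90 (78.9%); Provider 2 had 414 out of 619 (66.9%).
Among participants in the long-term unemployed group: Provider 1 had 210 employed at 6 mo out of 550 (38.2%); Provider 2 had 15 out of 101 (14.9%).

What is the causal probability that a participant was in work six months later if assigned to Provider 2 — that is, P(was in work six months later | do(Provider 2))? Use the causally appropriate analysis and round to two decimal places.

Provider 1 is higher inside every prior employment history stratum but Provider 2 is higher in aggregate. Whether to stratify depends on how prior employment history relates to the programme.
Prior employment history satisfies the back-door criterion: it is not a descendant of the programme, and it blocks the spurious path from programme to outcome. Adjusting for it (i.e., using the within-prior employment history rates) gives the causal effect.
Standardising Provider 2 to the population prior employment history mix: 0.521·414/619 + 0.479·15/101 = 0.420.

0.42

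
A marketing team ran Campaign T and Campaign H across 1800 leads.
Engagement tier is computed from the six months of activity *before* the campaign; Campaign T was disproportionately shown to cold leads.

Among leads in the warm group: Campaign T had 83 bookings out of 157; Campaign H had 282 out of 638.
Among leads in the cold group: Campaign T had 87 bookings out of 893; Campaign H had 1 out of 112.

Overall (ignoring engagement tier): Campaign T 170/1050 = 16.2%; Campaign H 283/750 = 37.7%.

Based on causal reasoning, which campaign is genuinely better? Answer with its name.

Campaign T

Nothing the campaign does changes engagement tier; the imbalance is an allocation artefact. With engagement tier also predicting the outcome, the pooled figure is confounded, and the within-stratum comparison is the causal one.
Within each level — warm: 52.9% vs 44.2%; cold: 9.7% vs 0.9% — Campaign T is higher every time.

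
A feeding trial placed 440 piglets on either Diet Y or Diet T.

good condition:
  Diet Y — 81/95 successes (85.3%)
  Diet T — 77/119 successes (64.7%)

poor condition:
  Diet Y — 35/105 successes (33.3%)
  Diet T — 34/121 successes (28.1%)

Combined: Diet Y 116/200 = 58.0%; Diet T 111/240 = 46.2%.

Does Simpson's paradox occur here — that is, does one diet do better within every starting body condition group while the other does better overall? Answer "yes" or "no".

no

Within each starting body condition level (good condition 85.3% vs 64.7%; poor condition 33.3% vs 28.1%), Diet Y has the higher rate every time. Pooled: 58.0% vs 46.2% — Diet Y has the higher rate overall. They agree.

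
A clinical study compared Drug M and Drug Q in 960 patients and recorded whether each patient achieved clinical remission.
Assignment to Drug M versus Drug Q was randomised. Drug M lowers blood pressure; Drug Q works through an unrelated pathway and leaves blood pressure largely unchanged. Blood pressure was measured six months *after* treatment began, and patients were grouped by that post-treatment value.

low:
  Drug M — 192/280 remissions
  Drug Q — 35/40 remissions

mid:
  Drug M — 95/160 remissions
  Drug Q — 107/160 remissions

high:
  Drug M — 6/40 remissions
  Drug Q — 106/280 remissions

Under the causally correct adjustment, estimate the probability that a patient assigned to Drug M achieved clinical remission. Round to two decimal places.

0.61

Blood pressure lies on the pathway drug → blood pressure → outcome, so adjusting for it blocks the indirect effect. For the total causal effect of drug, use the unadjusted pooled rates.
So P(outcome | do(Drug M)) is just the pooled rate for Drug M: 293/480 = 0.610.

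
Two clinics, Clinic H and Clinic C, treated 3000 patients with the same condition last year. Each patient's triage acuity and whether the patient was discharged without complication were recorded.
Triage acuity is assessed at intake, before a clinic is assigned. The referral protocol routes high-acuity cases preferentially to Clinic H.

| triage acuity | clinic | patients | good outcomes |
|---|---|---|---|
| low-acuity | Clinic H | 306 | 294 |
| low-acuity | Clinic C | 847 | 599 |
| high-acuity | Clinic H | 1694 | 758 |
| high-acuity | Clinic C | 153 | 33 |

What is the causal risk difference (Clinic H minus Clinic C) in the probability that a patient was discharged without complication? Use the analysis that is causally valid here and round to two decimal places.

+0.24

Within every triage acuity level Clinic H has the higher rate, yet pooled Clinic C does — Simpson's reversal.
Nothing the clinic does changes triage acuity; the imbalance is an allocation artefact. With triage acuity also predicting the outcome, the pooled figure is confounded, and the within-stratum comparison is the causal one.
Adjusting over the population distribution of triage acuity: 0.384·(0.961−0.707) + 0.616·(0.447−0.216) = +0.240.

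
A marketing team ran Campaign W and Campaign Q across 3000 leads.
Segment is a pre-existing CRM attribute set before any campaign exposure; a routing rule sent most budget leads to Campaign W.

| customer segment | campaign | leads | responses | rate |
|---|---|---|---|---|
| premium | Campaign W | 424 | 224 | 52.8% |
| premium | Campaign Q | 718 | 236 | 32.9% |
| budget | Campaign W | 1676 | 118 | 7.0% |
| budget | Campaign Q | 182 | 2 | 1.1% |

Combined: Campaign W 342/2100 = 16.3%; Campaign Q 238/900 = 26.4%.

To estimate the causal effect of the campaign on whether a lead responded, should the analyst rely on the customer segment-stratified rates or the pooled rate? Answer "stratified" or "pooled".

stratified

The customer segment-specific comparison favours Campaign W throughout, but the pooled figures favour Campaign Q. The question is whether to condition on customer segment.
The imbalance in customer segment arose from how leads were allocated, not from anything the campaign did; and customer segment independently affects the outcome. The pooled gap is confounded — condition on customer segment.
Within each level — premium: 52.8% vs 32.9%; budget: 7.0% vs 1.1% — Campaign W is higher every time.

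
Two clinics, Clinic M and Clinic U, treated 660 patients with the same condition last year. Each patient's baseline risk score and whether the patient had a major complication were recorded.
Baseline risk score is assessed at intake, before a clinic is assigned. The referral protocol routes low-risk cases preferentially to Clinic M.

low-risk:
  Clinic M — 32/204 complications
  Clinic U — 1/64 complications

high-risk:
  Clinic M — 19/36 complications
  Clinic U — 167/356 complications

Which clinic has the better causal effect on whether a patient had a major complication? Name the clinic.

Clinic U

Since baseline risk score is a pre-existing factor (not a product of the clinic) and it affects the outcome on its own, it is a confounder. The stratified rates, not the pooled rate, identify the causal effect.
Within each level — low-risk: 15.7% vs 1.6%; high-risk: 52.8% vs 46.9% — Clinic U is lower every time.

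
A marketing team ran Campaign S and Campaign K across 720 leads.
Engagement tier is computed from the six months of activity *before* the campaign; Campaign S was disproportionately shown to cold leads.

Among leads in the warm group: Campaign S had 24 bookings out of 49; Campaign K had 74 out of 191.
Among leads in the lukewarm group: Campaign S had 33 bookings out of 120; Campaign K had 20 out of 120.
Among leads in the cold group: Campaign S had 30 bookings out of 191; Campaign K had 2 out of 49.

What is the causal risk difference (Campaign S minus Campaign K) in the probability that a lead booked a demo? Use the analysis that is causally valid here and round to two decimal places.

Engagement tier satisfies the back-door criterion: it is not a descendant of the campaign, and it blocks the spurious path from campaign to outcome. Adjusting for it (i.e., using the within-engagement tier rates) gives the causal effect.
Adjusting over the population distribution of engagement tier: 0.333·(0.490−0.387) + 0.333·(0.275−0.167) + 0.333·(0.157−0.041) = +0.109.

+0.11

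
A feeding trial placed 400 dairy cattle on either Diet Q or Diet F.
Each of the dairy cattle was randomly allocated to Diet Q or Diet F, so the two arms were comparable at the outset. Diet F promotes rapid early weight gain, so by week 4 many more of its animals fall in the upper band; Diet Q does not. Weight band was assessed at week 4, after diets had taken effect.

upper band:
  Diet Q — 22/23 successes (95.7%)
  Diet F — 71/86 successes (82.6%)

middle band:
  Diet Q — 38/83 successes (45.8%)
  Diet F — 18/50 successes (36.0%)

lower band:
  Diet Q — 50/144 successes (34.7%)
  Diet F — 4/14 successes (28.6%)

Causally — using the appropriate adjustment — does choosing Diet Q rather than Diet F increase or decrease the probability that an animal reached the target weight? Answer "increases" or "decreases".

Diet Q is higher inside every week-4 weight band stratum but Diet F is higher in aggregate. Whether to stratify depends on how week-4 weight band relates to the diet.
Week-4 weight band here is a post-treatment variable shaped by the diet; conditioning on it would introduce bias rather than remove it. The overall comparison is the causal one.
Pooled: Diet Q 44.0% vs Diet F 62.0%; Diet F is higher overall.

decreases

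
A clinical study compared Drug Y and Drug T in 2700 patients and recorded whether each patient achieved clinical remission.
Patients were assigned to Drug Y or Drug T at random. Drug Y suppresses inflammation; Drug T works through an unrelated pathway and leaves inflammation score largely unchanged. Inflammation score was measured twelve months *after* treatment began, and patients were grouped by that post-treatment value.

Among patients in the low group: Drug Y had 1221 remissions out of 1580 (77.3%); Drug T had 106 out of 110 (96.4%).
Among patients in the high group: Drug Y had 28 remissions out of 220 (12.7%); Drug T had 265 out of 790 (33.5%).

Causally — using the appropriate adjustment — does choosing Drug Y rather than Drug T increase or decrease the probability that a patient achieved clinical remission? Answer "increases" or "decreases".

Because the drug influences inflammation score, inflammation score is a post-treatment mediator, not a confounder. Stratifying on it would bias the estimate; the causal effect is the crude pooled difference.
Pooled: Drug Y 69.4% vs Drug T 41.2%; Drug Y is higher overall.

increases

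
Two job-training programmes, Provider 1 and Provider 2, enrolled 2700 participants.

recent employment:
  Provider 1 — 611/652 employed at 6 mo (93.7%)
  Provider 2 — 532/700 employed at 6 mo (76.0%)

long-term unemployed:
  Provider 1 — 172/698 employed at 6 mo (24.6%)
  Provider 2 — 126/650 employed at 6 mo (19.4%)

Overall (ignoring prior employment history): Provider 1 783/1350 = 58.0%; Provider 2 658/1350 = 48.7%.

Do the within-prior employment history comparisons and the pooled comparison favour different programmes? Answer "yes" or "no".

Within each prior employment history level (recent employment 93.7% vs 76.0%; long-term unemployed 24.6% vs 19.4%), Provider 1 has the higher rate every time. Pooled: 58.0% vs 48.7% — Provider 1 has the higher rate overall. They agree.

no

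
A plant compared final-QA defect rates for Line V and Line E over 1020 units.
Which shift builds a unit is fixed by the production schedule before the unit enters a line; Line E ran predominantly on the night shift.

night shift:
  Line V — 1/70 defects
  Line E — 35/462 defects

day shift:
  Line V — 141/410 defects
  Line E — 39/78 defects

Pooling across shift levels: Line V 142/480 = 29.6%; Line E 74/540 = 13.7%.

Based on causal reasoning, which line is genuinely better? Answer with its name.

Line V is lower inside every shift stratum but Line E is lower in aggregate. Whether to stratify depends on how shift relates to the line.
Shift is set before the line has any effect — it is not caused by the line — and it independently drives the outcome. That makes it a confounder, so the causal comparison is within shift levels.
Within each level — night shift: 1.4% vs 7.6%; day shift: 34.4% vs 50.0% — Line V is lower every time.

Line V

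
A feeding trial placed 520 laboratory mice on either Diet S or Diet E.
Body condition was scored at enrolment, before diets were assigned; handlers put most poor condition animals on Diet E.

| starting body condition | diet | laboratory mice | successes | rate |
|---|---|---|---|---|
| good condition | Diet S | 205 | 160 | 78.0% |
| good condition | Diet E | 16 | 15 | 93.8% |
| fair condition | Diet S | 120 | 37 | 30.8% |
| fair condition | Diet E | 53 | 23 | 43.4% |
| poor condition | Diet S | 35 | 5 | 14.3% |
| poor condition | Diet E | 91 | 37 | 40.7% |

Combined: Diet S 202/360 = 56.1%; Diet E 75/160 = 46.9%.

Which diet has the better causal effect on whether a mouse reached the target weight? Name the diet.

Diet E

Starting body condition satisfies the back-door criterion: it is not a descendant of the diet, and it blocks the spurious path from diet to outcome. Adjusting for it (i.e., using the within-starting body condition rates) gives the causal effect.
Within each level — good condition: 78.0% vs 93.8%; fair condition: 30.8% vs 43.4%; poor condition: 14.3% vs 40.7% — Diet E is higher every time.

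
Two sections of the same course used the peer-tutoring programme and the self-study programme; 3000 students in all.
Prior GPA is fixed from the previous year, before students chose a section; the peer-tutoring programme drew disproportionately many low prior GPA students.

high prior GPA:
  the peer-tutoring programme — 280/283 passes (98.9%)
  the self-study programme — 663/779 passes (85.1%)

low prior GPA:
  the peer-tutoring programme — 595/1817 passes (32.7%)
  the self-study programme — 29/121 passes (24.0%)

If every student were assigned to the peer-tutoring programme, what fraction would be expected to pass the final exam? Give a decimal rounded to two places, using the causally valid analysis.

0.56

Prior GPA band is set before the teaching method has any effect — it is not caused by the teaching method — and it independently drives the outcome. That makes it a confounder, so the causal comparison is within prior GPA band levels.
Standardising the peer-tutoring programme to the population prior GPA band mix: 0.354·280/283 + 0.646·595/1817 = 0.562.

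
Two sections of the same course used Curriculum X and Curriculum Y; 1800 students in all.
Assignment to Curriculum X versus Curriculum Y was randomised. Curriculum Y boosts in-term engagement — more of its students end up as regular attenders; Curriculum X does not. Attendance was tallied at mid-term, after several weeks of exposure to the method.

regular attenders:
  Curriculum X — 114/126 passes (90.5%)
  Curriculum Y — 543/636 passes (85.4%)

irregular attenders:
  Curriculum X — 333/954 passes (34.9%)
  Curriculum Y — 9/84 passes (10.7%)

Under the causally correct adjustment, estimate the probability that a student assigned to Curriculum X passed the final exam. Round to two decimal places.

The mid-term attendance-specific comparison favours Curriculum X throughout, but the pooled figures favour Curriculum Y. The question is whether to condition on mid-term attendance.
The distribution of mid-term attendance is itself part of what the teaching method does — it is an intermediate outcome. Holding it fixed would remove that part of the effect; the total effect is the pooled difference.
So P(outcome | do(Curriculum X)) is just the pooled rate for Curriculum X: 447/1080 = 0.414.

0.41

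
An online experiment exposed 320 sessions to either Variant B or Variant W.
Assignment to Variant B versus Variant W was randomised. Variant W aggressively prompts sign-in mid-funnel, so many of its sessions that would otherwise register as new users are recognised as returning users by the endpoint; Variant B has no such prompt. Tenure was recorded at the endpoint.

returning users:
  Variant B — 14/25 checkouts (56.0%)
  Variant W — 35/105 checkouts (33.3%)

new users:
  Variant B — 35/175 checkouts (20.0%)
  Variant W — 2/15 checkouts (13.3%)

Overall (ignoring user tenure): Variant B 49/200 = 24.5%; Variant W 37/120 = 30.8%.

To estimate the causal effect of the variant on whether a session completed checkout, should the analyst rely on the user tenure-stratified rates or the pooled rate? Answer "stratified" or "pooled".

pooled

The user tenure-specific comparison favours Variant B throughout, but the pooled figures favour Variant W. The question is whether to condition on user tenure.
User tenure here is a post-treatment variable shaped by the variant; conditioning on it would introduce bias rather than remove it. The overall comparison is the causal one.
Pooled: Variant B 24.5% vs Variant W 30.8%; Variant W is higher overall.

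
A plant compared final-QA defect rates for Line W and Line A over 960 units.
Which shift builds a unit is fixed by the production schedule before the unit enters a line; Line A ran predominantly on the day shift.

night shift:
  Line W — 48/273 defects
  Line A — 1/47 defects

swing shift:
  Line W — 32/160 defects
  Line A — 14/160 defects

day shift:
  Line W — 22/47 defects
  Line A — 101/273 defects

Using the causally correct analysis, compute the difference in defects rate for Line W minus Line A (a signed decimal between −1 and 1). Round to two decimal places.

Line A is lower inside every shift stratum but Line W is lower in aggregate. Whether to stratify depends on how shift relates to the line.
Shift is set before the line has any effect — it is not caused by the line — and it independently drives the outcome. That makes it a confounder, so the causal comparison is within shift levels.
Adjusting over the population distribution of shift: 0.333·(0.176−0.021) + 0.333·(0.200−0.087) + 0.333·(0.468−0.370) = +0.122.

+0.12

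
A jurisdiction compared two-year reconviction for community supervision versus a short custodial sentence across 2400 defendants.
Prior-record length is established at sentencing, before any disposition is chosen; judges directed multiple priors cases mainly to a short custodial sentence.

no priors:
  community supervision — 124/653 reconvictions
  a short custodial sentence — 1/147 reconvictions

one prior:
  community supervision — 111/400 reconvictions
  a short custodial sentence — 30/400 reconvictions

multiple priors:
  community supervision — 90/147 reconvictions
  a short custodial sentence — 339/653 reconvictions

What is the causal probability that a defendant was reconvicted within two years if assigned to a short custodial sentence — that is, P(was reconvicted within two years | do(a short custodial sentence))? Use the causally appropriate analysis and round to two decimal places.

Prior-record length is set before the disposition has any effect — it is not caused by the disposition — and it independently drives the outcome. That makes it a confounder, so the causal comparison is within prior-record length levels.
Standardising a short custodial sentence to the population prior-record length mix: 0.333·1/147 + 0.333·30/400 + 0.333·339/653 = 0.200.

0.20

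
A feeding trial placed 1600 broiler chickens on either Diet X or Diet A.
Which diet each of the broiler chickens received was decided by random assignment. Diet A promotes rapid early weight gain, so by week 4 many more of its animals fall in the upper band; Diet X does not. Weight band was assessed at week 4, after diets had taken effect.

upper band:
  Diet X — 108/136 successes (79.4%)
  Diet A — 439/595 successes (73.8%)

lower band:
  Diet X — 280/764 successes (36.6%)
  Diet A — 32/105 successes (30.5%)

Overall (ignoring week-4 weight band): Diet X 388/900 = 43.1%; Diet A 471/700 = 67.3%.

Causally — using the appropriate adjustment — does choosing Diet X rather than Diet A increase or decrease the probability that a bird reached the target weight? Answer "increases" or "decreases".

Within every week-4 weight band level Diet X has the higher rate, yet pooled Diet A does — Simpson's reversal.
Week-4 weight band lies on the pathway diet → week-4 weight band → outcome, so adjusting for it blocks the indirect effect. For the total causal effect of diet, use the unadjusted pooled rates.
Pooled: Diet X 43.1% vs Diet A 67.3%; Diet A is higher overall.

decreases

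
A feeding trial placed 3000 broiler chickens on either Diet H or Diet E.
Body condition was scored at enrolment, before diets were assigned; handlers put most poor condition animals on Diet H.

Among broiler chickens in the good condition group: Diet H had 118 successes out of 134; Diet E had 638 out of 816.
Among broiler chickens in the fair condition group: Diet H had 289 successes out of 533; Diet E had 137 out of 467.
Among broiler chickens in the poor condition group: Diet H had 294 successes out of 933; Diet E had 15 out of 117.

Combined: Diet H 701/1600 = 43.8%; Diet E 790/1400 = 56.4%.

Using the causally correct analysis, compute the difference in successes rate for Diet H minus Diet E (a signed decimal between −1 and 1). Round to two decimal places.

+0.18

Within every starting body condition level Diet H has the higher rate, yet pooled Diet E does — Simpson's reversal.
Since starting body condition is a pre-existing factor (not a product of the diet) and it affects the outcome on its own, it is a confounder. The stratified rates, not the pooled rate, identify the causal effect.
Adjusting over the population distribution of starting body condition: 0.317·(0.881−0.782) + 0.333·(0.542−0.293) + 0.350·(0.315−0.128) = +0.180.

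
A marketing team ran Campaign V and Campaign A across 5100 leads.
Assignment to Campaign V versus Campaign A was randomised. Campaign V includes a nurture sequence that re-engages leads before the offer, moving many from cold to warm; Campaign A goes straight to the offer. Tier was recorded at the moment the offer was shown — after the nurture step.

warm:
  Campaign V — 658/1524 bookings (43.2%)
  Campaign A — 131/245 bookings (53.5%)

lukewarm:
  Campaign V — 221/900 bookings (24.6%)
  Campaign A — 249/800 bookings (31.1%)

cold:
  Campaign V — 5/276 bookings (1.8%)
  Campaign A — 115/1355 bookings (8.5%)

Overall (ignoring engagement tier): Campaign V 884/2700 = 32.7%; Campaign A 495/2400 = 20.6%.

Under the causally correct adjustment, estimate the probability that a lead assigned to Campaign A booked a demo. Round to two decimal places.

0.21

Within every engagement tier level Campaign A has the higher rate, yet pooled Campaign V does — Simpson's reversal.
Engagement tier lies on the pathway campaign → engagement tier → outcome, so adjusting for it blocks the indirect effect. For the total causal effect of campaign, use the unadjusted pooled rates.
So P(outcome | do(Campaign A)) is just the pooled rate for Campaign A: 495/2400 = 0.206.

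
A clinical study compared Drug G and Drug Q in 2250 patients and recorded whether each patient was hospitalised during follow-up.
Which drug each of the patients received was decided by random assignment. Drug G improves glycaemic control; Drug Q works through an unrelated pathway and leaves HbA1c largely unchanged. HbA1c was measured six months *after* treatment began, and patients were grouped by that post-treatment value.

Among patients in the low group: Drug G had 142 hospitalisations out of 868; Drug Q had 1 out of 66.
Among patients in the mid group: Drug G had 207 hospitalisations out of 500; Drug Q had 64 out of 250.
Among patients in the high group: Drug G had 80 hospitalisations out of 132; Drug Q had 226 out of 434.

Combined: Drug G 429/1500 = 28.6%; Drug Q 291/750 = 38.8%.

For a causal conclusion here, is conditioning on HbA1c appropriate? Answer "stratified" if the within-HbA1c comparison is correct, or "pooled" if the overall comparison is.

HbA1c is recorded after the drug and is itself shifted by it — it sits on the causal path from drug to outcome. Conditioning on a mediator would strip out part of the effect we want; the pooled comparison gives the total causal effect.
Pooled: Drug G 28.6% vs Drug Q 38.8%; Drug G is lower overall.

pooled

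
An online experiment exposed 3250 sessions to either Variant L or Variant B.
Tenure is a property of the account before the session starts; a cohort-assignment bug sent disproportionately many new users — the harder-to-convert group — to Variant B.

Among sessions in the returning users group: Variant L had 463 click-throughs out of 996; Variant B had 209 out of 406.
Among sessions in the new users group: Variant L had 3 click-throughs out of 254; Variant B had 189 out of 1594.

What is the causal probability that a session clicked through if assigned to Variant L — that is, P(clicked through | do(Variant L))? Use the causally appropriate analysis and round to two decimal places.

0.21

User tenure is set before the variant has any effect — it is not caused by the variant — and it independently drives the outcome. That makes it a confounder, so the causal comparison is within user tenure levels.
Standardising Variant L to the population user tenure mix: 0.431·463/996 + 0.569·3/254 = 0.207.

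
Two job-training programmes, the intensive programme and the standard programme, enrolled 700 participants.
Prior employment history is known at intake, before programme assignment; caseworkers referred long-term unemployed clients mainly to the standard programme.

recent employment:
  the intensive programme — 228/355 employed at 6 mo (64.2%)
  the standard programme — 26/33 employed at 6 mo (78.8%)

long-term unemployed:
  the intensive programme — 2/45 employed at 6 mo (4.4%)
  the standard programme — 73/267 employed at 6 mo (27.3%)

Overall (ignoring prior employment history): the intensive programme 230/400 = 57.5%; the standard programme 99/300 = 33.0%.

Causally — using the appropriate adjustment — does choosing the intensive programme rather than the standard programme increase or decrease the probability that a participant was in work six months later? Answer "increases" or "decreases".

decreases

Prior employment history is set before the programme has any effect — it is not caused by the programme — and it independently drives the outcome. That makes it a confounder, so the causal comparison is within prior employment history levels.
Within each level — recent employment: 64.2% vs 78.8%; long-term unemployed: 4.4% vs 27.3% — the standard programme is higher every time.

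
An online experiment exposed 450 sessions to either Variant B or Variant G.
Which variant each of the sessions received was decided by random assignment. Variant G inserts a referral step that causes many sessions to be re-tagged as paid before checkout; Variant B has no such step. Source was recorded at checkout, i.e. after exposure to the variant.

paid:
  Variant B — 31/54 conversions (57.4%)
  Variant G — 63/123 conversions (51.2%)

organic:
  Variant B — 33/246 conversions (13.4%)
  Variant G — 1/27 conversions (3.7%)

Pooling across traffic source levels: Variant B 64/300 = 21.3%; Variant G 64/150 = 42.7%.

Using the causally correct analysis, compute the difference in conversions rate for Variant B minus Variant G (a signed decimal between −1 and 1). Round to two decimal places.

The stratified and pooled comparisons disagree (Variant B wins within each traffic source; Variant G wins overall), so the answer turns on the causal role of traffic source.
Traffic source here is a post-treatment variable shaped by the variant; conditioning on it would introduce bias rather than remove it. The overall comparison is the causal one.
The causal difference is the pooled difference: 0.213 − 0.427 = -0.213.

-0.21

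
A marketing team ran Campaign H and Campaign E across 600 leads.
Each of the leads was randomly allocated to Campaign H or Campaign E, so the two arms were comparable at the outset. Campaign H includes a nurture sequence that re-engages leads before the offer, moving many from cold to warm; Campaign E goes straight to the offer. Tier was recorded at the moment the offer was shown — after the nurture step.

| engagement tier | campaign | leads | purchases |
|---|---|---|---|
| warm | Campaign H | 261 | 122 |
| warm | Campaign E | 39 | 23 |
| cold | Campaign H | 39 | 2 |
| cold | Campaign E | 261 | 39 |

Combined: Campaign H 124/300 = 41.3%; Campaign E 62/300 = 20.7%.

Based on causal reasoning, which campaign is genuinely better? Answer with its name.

Campaign H

The stratified and pooled comparisons disagree (Campaign E wins within each engagement tier; Campaign H wins overall), so the answer turns on the causal role of engagement tier.
Because the campaign influences engagement tier, engagement tier is a post-treatment mediator, not a confounder. Stratifying on it would bias the estimate; the causal effect is the crude pooled difference.
Pooled: Campaign H 41.3% vs Campaign E 20.7%; Campaign H is higher overall.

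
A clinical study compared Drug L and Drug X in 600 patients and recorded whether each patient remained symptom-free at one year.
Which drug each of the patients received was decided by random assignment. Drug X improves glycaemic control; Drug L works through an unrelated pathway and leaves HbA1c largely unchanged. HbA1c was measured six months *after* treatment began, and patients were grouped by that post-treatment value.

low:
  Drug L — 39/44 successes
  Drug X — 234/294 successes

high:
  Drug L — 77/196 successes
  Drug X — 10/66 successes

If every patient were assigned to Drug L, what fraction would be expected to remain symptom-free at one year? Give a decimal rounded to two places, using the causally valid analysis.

Drug L is higher inside every HbA1c stratum but Drug X is higher in aggregate. Whether to stratify depends on how HbA1c relates to the drug.
HbA1c is downstream of the drug. One should not condition on a consequence of treatment, so the overall rates are the right comparison.
So P(outcome | do(Drug L)) is just the pooled rate for Drug L: 116/240 = 0.483.

0.48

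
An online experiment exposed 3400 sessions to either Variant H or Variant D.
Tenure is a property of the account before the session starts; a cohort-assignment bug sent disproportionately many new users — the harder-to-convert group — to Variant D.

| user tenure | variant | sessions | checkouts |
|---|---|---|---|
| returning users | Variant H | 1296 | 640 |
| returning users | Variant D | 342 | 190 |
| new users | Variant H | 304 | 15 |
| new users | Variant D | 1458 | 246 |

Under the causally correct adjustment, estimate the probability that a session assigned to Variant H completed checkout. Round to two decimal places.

The stratified and pooled comparisons disagree (Variant D wins within each user tenure; Variant H wins overall), so the answer turns on the causal role of user tenure.
User tenure satisfies the back-door criterion: it is not a descendant of the variant, and it blocks the spurious path from variant to outcome. Adjusting for it (i.e., using the within-user tenure rates) gives the causal effect.
Standardising Variant H to the population user tenure mix: 0.482·640/1296 + 0.518·15/304 = 0.263.

0.26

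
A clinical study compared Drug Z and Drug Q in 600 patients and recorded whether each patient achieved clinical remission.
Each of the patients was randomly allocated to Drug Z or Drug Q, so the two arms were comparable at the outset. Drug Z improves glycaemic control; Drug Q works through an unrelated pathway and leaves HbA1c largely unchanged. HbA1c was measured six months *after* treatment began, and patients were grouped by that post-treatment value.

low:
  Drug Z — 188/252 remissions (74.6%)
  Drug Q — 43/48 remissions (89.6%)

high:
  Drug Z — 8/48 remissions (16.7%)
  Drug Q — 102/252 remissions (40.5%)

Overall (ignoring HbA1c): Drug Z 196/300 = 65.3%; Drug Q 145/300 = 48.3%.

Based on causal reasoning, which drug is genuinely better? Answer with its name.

HbA1c is downstream of the drug. One should not condition on a consequence of treatment, so the overall rates are the right comparison.
Pooled: Drug Z 65.3% vs Drug Q 48.3%; Drug Z is higher overall.

Drug Z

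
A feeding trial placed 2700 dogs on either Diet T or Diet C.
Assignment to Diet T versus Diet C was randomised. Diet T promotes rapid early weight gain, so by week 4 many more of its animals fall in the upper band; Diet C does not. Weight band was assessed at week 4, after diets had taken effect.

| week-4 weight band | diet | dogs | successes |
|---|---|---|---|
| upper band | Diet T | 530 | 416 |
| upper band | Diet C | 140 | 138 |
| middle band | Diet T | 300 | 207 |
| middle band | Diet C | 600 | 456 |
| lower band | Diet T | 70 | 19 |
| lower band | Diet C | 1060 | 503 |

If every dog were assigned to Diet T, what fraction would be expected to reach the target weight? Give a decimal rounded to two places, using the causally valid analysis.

0.71

Week-4 weight band is downstream of the diet. One should not condition on a consequence of treatment, so the overall rates are the right comparison.
So P(outcome | do(Diet T)) is just the pooled rate for Diet T: 642/900 = 0.713.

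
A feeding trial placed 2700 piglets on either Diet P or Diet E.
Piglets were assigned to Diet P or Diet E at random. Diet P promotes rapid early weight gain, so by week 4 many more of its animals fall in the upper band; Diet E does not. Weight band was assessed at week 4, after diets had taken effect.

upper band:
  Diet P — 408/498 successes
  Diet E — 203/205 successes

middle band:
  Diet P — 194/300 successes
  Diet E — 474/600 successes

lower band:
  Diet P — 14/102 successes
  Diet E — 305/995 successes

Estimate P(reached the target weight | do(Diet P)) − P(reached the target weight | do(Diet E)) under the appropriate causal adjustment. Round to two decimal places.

+0.14

The distribution of week-4 weight band is itself part of what the diet does — it is an intermediate outcome. Holding it fixed would remove that part of the effect; the total effect is the pooled difference.
The causal difference is the pooled difference: 0.684 − 0.546 = +0.139.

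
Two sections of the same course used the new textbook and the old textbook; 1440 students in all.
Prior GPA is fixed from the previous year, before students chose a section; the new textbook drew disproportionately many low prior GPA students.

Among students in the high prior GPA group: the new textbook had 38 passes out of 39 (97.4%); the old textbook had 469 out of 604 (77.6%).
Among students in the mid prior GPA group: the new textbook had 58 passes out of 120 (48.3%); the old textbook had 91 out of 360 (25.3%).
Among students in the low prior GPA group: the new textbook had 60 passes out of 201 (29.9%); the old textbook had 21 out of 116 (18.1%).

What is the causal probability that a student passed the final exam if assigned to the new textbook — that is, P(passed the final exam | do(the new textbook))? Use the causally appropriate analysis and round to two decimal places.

Here prior GPA band is a common cause — it drives both which teaching method a case falls under and the outcome. The crude comparison mixes populations; the stratum-specific rates are the causally relevant ones.
Standardising the new textbook to the population prior GPA band mix: 0.447·38/39 + 0.333·58/120 + 0.220·60/201 = 0.662.

0.66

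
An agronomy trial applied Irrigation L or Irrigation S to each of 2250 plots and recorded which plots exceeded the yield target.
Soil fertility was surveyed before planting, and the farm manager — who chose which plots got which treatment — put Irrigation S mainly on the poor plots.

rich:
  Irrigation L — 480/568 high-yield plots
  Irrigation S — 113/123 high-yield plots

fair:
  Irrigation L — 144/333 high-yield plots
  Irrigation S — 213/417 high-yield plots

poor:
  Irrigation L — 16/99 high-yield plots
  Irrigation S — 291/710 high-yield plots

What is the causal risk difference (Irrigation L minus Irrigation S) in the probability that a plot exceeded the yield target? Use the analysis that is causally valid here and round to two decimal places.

-0.14

Soil fertility differs across irrigations for reasons unrelated to any effect of the irrigation itself, and it separately predicts the outcome — a classic confounder. We must compare within soil fertility levels.
Adjusting over the population distribution of soil fertility: 0.307·(0.845−0.919) + 0.333·(0.432−0.511) + 0.360·(0.162−0.410) = -0.138.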